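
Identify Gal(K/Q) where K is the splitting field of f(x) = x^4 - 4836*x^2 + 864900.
Gal(K/Q) = Z/2Z (cyclic of order 2)

f factors as (x^2 - 186)(x^2 - 4650), so the splitting field is K = Q(sqrt(186), sqrt(4650)). The squarefree part of 186 is 186 and the squarefree part of 4650 is also 186, so sqrt(186) and sqrt(4650) are both rational multiples of sqrt(186). Hence Q(sqrt(186)) = Q(sqrt(4650)) = Q(sqrt(186)), and the splitting field collapses to a single degree-2 extension with Galois group Z/2Z.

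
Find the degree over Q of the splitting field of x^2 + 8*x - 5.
[K:Q] = 2

The discriminant of x^2 + (8)*x + (-5) is b^2 - 4c = 64 - (-20) = 84. Since 84 is not a perfect square in Q, the polynomial is irreducible over Q. Its two roots generate a degree-2 extension, so [K:Q] = 2.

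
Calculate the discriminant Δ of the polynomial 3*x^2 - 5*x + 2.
Δ = 1

For a quadratic a x^2 + b x + c the discriminant is Δ = b^2 - 4ac = (-5)^2 - 4*(3)*(2) = 25 - (24) = 1.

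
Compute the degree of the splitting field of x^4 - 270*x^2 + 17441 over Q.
[K:Q] = 4

f factors as (x^2 - 107)(x^2 - 163); the splitting field is K = Q(sqrt(107), sqrt(163)). Since 107, 163, and 17441 are all non-squares in Q, the three subfields Q(sqrt(107)), Q(sqrt(163)), Q(sqrt(17441)) are distinct degree-2 extensions, so [K:Q] = 4 (Klein four Galois group).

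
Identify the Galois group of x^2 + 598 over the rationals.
Gal(K/Q) = Z/2Z (cyclic of order 2)

x^2 + 598 is irreducible over Q since -598 is not a rational square. The splitting field Q(sqrt(-598)) has degree 2 over Q, and its unique nontrivial automorphism is sqrt(-598) ↦ -sqrt(-598). Hence Gal(Q(sqrt(-598))/Q) = Z/2Z.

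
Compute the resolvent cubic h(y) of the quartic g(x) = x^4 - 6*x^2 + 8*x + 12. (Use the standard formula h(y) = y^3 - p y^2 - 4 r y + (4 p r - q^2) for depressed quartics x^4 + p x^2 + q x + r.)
h(y) = y^3 + 6*y^2 - 48*y - 352

Identify coefficients: p = -6, q = 8, r = 12.
Plug into h(y) = y^3 - p y^2 - 4 r y + (4 p r - q^2):
  h(y) = y^3 - (-6) y^2 - 4*(12) y + (4*(-6)*(12) - (8)^2)
       = y^3 + (6) y^2 + (-48) y + (-352).
Simplifying: h(y) = y^3 + 6*y^2 - 48*y - 352.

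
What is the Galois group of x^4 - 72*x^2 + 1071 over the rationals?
Gal(K/Q) = V_4 (Klein four-group, Z/2Z × Z/2Z)

f factors as (x^2 - 21)(x^2 - 51), so the splitting field is K = Q(sqrt(21), sqrt(51)). The elements 21, 51, 1071 are all non-squares in Q, so sqrt(21) and sqrt(51) generate independent quadratic extensions. Thus [K:Q] = 4 and Gal(K/Q) is generated by the two order-2 automorphisms sqrt(21) ↦ -sqrt(21) and sqrt(51) ↦ -sqrt(51), giving V_4.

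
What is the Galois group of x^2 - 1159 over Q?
Gal(K/Q) = Z/2Z (cyclic of order 2)

x^2 - 1159 is irreducible over Q since 1159 is not a rational square. The splitting field Q(sqrt(1159)) has degree 2 over Q, and its unique nontrivial automorphism is sqrt(1159) ↦ -sqrt(1159). Hence Gal(Q(sqrt(1159))/Q) = Z/2Z.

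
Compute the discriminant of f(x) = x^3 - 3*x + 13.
Δ = -4455

For a depressed cubic x^3 + p x + q the discriminant is Δ = -4 p^3 - 27 q^2 = -4*(-3)^3 - 27*(13)^2 = 108 - 4563 = -4455.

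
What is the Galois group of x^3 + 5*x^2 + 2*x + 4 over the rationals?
Gal(K/Q) = S_3 (symmetric group of order 6)

Compute the discriminant of x^3 + (5)*x^2 + (2)*x + (4): Δ = -1644. Since Δ is not a rational square, the Galois group is not contained in A_3; it must be the full S_3 (irreducibility of the cubic rules out anything smaller).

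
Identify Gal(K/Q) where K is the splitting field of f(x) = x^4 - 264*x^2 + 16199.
Gal(K/Q) = V_4 (Klein four-group, Z/2Z × Z/2Z)

f factors as (x^2 - 167)(x^2 - 97), so the splitting field is K = Q(sqrt(167), sqrt(97)). The elements 167, 97, 16199 are all non-squares in Q, so sqrt(167) and sqrt(97) generate independent quadratic extensions. Thus [K:Q] = 4 and Gal(K/Q) is generated by the two order-2 automorphisms sqrt(167) ↦ -sqrt(167) and sqrt(97) ↦ -sqrt(97), giving V_4.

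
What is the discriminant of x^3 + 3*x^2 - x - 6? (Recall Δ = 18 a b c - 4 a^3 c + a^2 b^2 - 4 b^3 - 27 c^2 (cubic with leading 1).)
Δ = 13

For x^3 + a x^2 + b x + c the discriminant is Δ = 18 a b c - 4 a^3 c + a^2 b^2 - 4 b^3 - 27 c^2.
Plug a = 3, b = -1, c = -6:
  18*(3)*(-1)*(-6) - 4*(3)^3*(-6) + (3)^2*(-1)^2 - 4*(-1)^3 - 27*(-6)^2
  = 324 + (648) + 9 + (4) + (-972)
  = 13.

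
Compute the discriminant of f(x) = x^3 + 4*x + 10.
Δ = -2956

For a depressed cubic x^3 + p x + q the discriminant is Δ = -4 p^3 - 27 q^2 = -4*(4)^3 - 27*(10)^2 = -256 - 2700 = -2956.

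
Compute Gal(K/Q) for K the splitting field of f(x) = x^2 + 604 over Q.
Gal(K/Q) = Z/2Z (cyclic of order 2)

x^2 + 604 is irreducible over Q since -604 is not a rational square. The splitting field Q(sqrt(-604)) has degree 2 over Q, and its unique nontrivial automorphism is sqrt(-604) ↦ -sqrt(-604). Hence Gal(Q(sqrt(-604))/Q) = Z/2Z.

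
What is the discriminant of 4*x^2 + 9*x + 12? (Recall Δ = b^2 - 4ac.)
Δ = -111

For a quadratic a x^2 + b x + c the discriminant is Δ = b^2 - 4ac = (9)^2 - 4*(4)*(12) = 81 - (192) = -111.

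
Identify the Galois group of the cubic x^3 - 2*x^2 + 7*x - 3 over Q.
Gal(K/Q) = S_3 (symmetric group of order 6)

Compute the discriminant of x^3 + (-2)*x^2 + (7)*x + (-3): Δ = -759. Since Δ is not a rational square, the Galois group is not contained in A_3; it must be the full S_3 (irreducibility of the cubic rules out anything smaller).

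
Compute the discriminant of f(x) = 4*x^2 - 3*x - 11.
Δ = 185

For a quadratic a x^2 + b x + c the discriminant is Δ = b^2 - 4ac = (-3)^2 - 4*(4)*(-11) = 9 - (-176) = 185.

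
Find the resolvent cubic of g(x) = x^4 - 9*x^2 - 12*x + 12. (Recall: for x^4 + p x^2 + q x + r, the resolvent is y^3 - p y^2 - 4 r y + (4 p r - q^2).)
h(y) = y^3 + 9*y^2 - 48*y - 576

Identify coefficients: p = -9, q = -12, r = 12.
Plug into h(y) = y^3 - p y^2 - 4 r y + (4 p r - q^2):
  h(y) = y^3 - (-9) y^2 - 4*(12) y + (4*(-9)*(12) - (-12)^2)
       = y^3 + (9) y^2 + (-48) y + (-576).
Simplifying: h(y) = y^3 + 9*y^2 - 48*y - 576.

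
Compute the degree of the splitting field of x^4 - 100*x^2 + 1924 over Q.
[K:Q] = 4

f factors as (x^2 - 26)(x^2 - 74); the splitting field is K = Q(sqrt(26), sqrt(74)). Since 26, 74, and 1924 are all non-squares in Q, the three subfields Q(sqrt(26)), Q(sqrt(74)), Q(sqrt(1924)) are distinct degree-2 extensions, so [K:Q] = 4 (Klein four Galois group).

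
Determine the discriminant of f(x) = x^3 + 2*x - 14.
Δ = -5324

For a depressed cubic x^3 + p x + q the discriminant is Δ = -4 p^3 - 27 q^2 = -4*(2)^3 - 27*(-14)^2 = -32 - 5292 = -5324.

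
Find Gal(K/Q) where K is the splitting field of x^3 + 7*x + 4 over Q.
Gal(K/Q) = S_3 (symmetric group of order 6)

Compute the discriminant of x^3 + (0)*x^2 + (7)*x + (4): Δ = -1804. Since Δ is not a rational square, the Galois group is not contained in A_3; it must be the full S_3 (irreducibility of the cubic rules out anything smaller).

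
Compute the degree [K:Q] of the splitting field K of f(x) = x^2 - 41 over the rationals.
[K:Q] = 2

The polynomial x^2 - 41 is irreducible over Q since 41 is not a perfect square. Its splitting field is Q(sqrt(41)), which has degree 2 over Q.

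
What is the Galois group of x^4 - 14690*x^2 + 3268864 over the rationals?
Gal(K/Q) = Z/2Z (cyclic of order 2)

f factors as (x^2 - 226)(x^2 - 14464), so the splitting field is K = Q(sqrt(226), sqrt(14464)). The squarefree part of 226 is 226 and the squarefree part of 14464 is also 226, so sqrt(226) and sqrt(14464) are both rational multiples of sqrt(226). Hence Q(sqrt(226)) = Q(sqrt(14464)) = Q(sqrt(226)), and the splitting field collapses to a single degree-2 extension with Galois group Z/2Z.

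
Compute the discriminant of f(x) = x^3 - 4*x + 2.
Δ = 148

For a depressed cubic x^3 + p x + q the discriminant is Δ = -4 p^3 - 27 q^2 = -4*(-4)^3 - 27*(2)^2 = 256 - 108 = 148.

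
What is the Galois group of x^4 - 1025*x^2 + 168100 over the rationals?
Gal(K/Q) = Z/2Z (cyclic of order 2)

f factors as (x^2 - 820)(x^2 - 205), so the splitting field is K = Q(sqrt(820), sqrt(205)). The squarefree part of 820 is 205 and the squarefree part of 205 is also 205, so sqrt(820) and sqrt(205) are both rational multiples of sqrt(205). Hence Q(sqrt(820)) = Q(sqrt(205)) = Q(sqrt(205)), and the splitting field collapses to a single degree-2 extension with Galois group Z/2Z.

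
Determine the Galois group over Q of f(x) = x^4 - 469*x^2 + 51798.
Gal(K/Q) = V_4 (Klein four-group, Z/2Z × Z/2Z)

f factors as (x^2 - 178)(x^2 - 291), so the splitting field is K = Q(sqrt(178), sqrt(291)). The elements 178, 291, 51798 are all non-squares in Q, so sqrt(178) and sqrt(291) generate independent quadratic extensions. Thus [K:Q] = 4 and Gal(K/Q) is generated by the two order-2 automorphisms sqrt(178) ↦ -sqrt(178) and sqrt(291) ↦ -sqrt(291), giving V_4.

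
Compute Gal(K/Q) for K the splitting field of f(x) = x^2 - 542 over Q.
Gal(K/Q) = Z/2Z (cyclic of order 2)

x^2 - 542 is irreducible over Q since 542 is not a rational square. The splitting field Q(sqrt(542)) has degree 2 over Q, and its unique nontrivial automorphism is sqrt(542) ↦ -sqrt(542). Hence Gal(Q(sqrt(542))/Q) = Z/2Z.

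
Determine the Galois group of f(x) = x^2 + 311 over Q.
Gal(K/Q) = Z/2Z (cyclic of order 2)

x^2 + 311 is irreducible over Q since -311 is not a rational square. The splitting field Q(sqrt(-311)) has degree 2 over Q, and its unique nontrivial automorphism is sqrt(-311) ↦ -sqrt(-311). Hence Gal(Q(sqrt(-311))/Q) = Z/2Z.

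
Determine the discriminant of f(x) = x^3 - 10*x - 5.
Δ = 3325

For a depressed cubic x^3 + p x + q the discriminant is Δ = -4 p^3 - 27 q^2 = -4*(-10)^3 - 27*(-5)^2 = 4000 - 675 = 3325.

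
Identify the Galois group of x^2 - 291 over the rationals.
Gal(K/Q) = Z/2Z (cyclic of order 2)

x^2 - 291 is irreducible over Q since 291 is not a rational square. The splitting field Q(sqrt(291)) has degree 2 over Q, and its unique nontrivial automorphism is sqrt(291) ↦ -sqrt(291). Hence Gal(Q(sqrt(291))/Q) = Z/2Z.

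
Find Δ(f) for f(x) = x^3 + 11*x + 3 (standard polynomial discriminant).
Δ = -5567

For a depressed cubic x^3 + p x + q the discriminant is Δ = -4 p^3 - 27 q^2 = -4*(11)^3 - 27*(3)^2 = -5324 - 243 = -5567.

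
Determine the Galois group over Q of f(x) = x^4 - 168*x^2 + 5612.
Gal(K/Q) = V_4 (Klein four-group, Z/2Z × Z/2Z)

f factors as (x^2 - 46)(x^2 - 122), so the splitting field is K = Q(sqrt(46), sqrt(122)). The elements 46, 122, 5612 are all non-squares in Q, so sqrt(46) and sqrt(122) generate independent quadratic extensions. Thus [K:Q] = 4 and Gal(K/Q) is generated by the two order-2 automorphisms sqrt(46) ↦ -sqrt(46) and sqrt(122) ↦ -sqrt(122), giving V_4.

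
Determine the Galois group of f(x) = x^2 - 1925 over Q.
Gal(K/Q) = Z/2Z (cyclic of order 2)

x^2 - 1925 is irreducible over Q since 1925 is not a rational square. The splitting field Q(sqrt(1925)) has degree 2 over Q, and its unique nontrivial automorphism is sqrt(1925) ↦ -sqrt(1925). Hence Gal(Q(sqrt(1925))/Q) = Z/2Z.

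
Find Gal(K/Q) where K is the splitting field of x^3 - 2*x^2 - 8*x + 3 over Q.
Gal(K/Q) = S_3 (symmetric group of order 6)

Compute the discriminant of x^3 + (-2)*x^2 + (-8)*x + (3): Δ = 3021. Since Δ is not a rational square, the Galois group is not contained in A_3; it must be the full S_3 (irreducibility of the cubic rules out anything smaller).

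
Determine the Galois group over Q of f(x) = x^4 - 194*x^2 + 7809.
Gal(K/Q) = V_4 (Klein four-group, Z/2Z × Z/2Z)

f factors as (x^2 - 57)(x^2 - 137), so the splitting field is K = Q(sqrt(57), sqrt(137)). The elements 57, 137, 7809 are all non-squares in Q, so sqrt(57) and sqrt(137) generate independent quadratic extensions. Thus [K:Q] = 4 and Gal(K/Q) is generated by the two order-2 automorphisms sqrt(57) ↦ -sqrt(57) and sqrt(137) ↦ -sqrt(137), giving V_4.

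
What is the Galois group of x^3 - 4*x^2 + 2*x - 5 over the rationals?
Gal(K/Q) = S_3 (symmetric group of order 6)

Compute the discriminant of x^3 + (-4)*x^2 + (2)*x + (-5): Δ = -1203. Since Δ is not a rational square, the Galois group is not contained in A_3; it must be the full S_3 (irreducibility of the cubic rules out anything smaller).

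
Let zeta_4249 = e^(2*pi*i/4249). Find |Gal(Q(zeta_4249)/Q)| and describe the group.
|Gal(Q(zeta_4249)/Q)| = phi(4249) = 3636; group ≅ (Z/4249Z)^* ≅ Z/6Z × Z/606Z

The n-th cyclotomic polynomial Φ_4249(x) is the minimal polynomial of zeta_4249 over Q and has degree phi(4249) = 3636. So Q(zeta_4249) is a degree-3636 Galois extension with Galois group (Z/4249Z)^*. By CRT, (Z/4249Z)^* ≅ (Z/7Z)^* × (Z/607Z)^*. Each prime-power unit group is (Z/7Z)^* ≅ Z/6Z; (Z/607Z)^* ≅ Z/606Z. Hence Gal(Q(zeta_4249)/Q) ≅ Z/6Z × Z/606Z.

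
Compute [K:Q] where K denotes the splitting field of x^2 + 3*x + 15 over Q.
[K:Q] = 2

The discriminant of x^2 + (3)*x + (15) is b^2 - 4c = 9 - (60) = -51. Since -51 is not a perfect square in Q, the polynomial is irreducible over Q. Its two roots generate a degree-2 extension, so [K:Q] = 2.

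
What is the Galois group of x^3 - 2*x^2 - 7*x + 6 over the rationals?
Gal(K/Q) = S_3 (symmetric group of order 6)

Compute the discriminant of x^3 + (-2)*x^2 + (-7)*x + (6): Δ = 2300. Since Δ is not a rational square, the Galois group is not contained in A_3; it must be the full S_3 (irreducibility of the cubic rules out anything smaller).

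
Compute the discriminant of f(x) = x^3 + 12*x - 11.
Δ = -10179

For a depressed cubic x^3 + p x + q the discriminant is Δ = -4 p^3 - 27 q^2 = -4*(12)^3 - 27*(-11)^2 = -6912 - 3267 = -10179.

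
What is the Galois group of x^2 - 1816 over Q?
Gal(K/Q) = Z/2Z (cyclic of order 2)

x^2 - 1816 is irreducible over Q since 1816 is not a rational square. The splitting field Q(sqrt(1816)) has degree 2 over Q, and its unique nontrivial automorphism is sqrt(1816) ↦ -sqrt(1816). Hence Gal(Q(sqrt(1816))/Q) = Z/2Z.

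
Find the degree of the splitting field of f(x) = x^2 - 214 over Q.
[K:Q] = 2

The polynomial x^2 - 214 is irreducible over Q since 214 is not a perfect square. Its splitting field is Q(sqrt(214)), which has degree 2 over Q.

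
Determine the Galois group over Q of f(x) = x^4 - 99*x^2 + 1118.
Gal(K/Q) = V_4 (Klein four-group, Z/2Z × Z/2Z)

f factors as (x^2 - 13)(x^2 - 86), so the splitting field is K = Q(sqrt(13), sqrt(86)). The elements 13, 86, 1118 are all non-squares in Q, so sqrt(13) and sqrt(86) generate independent quadratic extensions. Thus [K:Q] = 4 and Gal(K/Q) is generated by the two order-2 automorphisms sqrt(13) ↦ -sqrt(13) and sqrt(86) ↦ -sqrt(86), giving V_4.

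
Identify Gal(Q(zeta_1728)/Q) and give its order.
|Gal(Q(zeta_1728)/Q)| = phi(1728) = 576; group ≅ (Z/1728Z)^* ≅ Z/2Z × Z/16Z × Z/18Z

The n-th cyclotomic polynomial Φ_1728(x) is the minimal polynomial of zeta_1728 over Q and has degree phi(1728) = 576. So Q(zeta_1728) is a degree-576 Galois extension with Galois group (Z/1728Z)^*. By CRT, (Z/1728Z)^* ≅ (Z/64Z)^* × (Z/27Z)^*. Each prime-power unit group is (Z/64Z)^* ≅ Z/2Z × Z/16Z; (Z/27Z)^* ≅ Z/18Z. Hence Gal(Q(zeta_1728)/Q) ≅ Z/2Z × Z/16Z × Z/18Z.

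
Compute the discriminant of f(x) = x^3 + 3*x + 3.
Δ = -351

For x^3 + a x^2 + b x + c the discriminant is Δ = 18 a b c - 4 a^3 c + a^2 b^2 - 4 b^3 - 27 c^2.
Plug a = 0, b = 3, c = 3:
  18*(0)*(3)*(3) - 4*(0)^3*(3) + (0)^2*(3)^2 - 4*(3)^3 - 27*(3)^2
  = 0 + (0) + 0 + (-108) + (-243)
  = -351.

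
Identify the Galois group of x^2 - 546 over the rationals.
Gal(K/Q) = Z/2Z (cyclic of order 2)

x^2 - 546 is irreducible over Q since 546 is not a rational square. The splitting field Q(sqrt(546)) has degree 2 over Q, and its unique nontrivial automorphism is sqrt(546) ↦ -sqrt(546). Hence Gal(Q(sqrt(546))/Q) = Z/2Z.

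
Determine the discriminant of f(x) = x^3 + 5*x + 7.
Δ = -1823

For x^3 + a x^2 + b x + c the discriminant is Δ = 18 a b c - 4 a^3 c + a^2 b^2 - 4 b^3 - 27 c^2.
Plug a = 0, b = 5, c = 7:
  18*(0)*(5)*(7) - 4*(0)^3*(7) + (0)^2*(5)^2 - 4*(5)^3 - 27*(7)^2
  = 0 + (0) + 0 + (-500) + (-1323)
  = -1823.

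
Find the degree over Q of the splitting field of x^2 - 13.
[K:Q] = 2

The discriminant of x^2 + (0)*x + (-13) is b^2 - 4c = 0 - (-52) = 52. Since 52 is not a perfect square in Q, the polynomial is irreducible over Q. Its two roots generate a degree-2 extension, so [K:Q] = 2.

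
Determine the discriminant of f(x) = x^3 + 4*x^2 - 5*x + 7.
Δ = -4735

For x^3 + a x^2 + b x + c the discriminant is Δ = 18 a b c - 4 a^3 c + a^2 b^2 - 4 b^3 - 27 c^2.
Plug a = 4, b = -5, c = 7:
  18*(4)*(-5)*(7) - 4*(4)^3*(7) + (4)^2*(-5)^2 - 4*(-5)^3 - 27*(7)^2
  = -2520 + (-1792) + 400 + (500) + (-1323)
  = -4735.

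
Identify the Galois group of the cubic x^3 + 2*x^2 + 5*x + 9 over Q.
Gal(K/Q) = S_3 (symmetric group of order 6)

Compute the discriminant of x^3 + (2)*x^2 + (5)*x + (9): Δ = -1255. Since Δ is not a rational square, the Galois group is not contained in A_3; it must be the full S_3 (irreducibility of the cubic rules out anything smaller).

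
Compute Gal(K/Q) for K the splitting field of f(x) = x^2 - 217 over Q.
Gal(K/Q) = Z/2Z (cyclic of order 2)

x^2 - 217 is irreducible over Q since 217 is not a rational square. The splitting field Q(sqrt(217)) has degree 2 over Q, and its unique nontrivial automorphism is sqrt(217) ↦ -sqrt(217). Hence Gal(Q(sqrt(217))/Q) = Z/2Z.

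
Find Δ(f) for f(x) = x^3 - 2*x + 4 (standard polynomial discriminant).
Δ = -400

For a depressed cubic x^3 + p x + q the discriminant is Δ = -4 p^3 - 27 q^2 = -4*(-2)^3 - 27*(4)^2 = 32 - 432 = -400.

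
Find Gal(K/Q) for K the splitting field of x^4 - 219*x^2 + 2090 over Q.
Gal(K/Q) = V_4 (Klein four-group, Z/2Z × Z/2Z)

f factors as (x^2 - 10)(x^2 - 209), so the splitting field is K = Q(sqrt(10), sqrt(209)). The elements 10, 209, 2090 are all non-squares in Q, so sqrt(10) and sqrt(209) generate independent quadratic extensions. Thus [K:Q] = 4 and Gal(K/Q) is generated by the two order-2 automorphisms sqrt(10) ↦ -sqrt(10) and sqrt(209) ↦ -sqrt(209), giving V_4.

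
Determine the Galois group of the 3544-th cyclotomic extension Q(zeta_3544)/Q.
|Gal(Q(zeta_3544)/Q)| = phi(3544) = 1768; group ≅ (Z/3544Z)^* ≅ Z/2Z × Z/2Z × Z/442Z

The n-th cyclotomic polynomial Φ_3544(x) is the minimal polynomial of zeta_3544 over Q and has degree phi(3544) = 1768. So Q(zeta_3544) is a degree-1768 Galois extension with Galois group (Z/3544Z)^*. By CRT, (Z/3544Z)^* ≅ (Z/8Z)^* × (Z/443Z)^*. Each prime-power unit group is (Z/8Z)^* ≅ Z/2Z × Z/2Z; (Z/443Z)^* ≅ Z/442Z. Hence Gal(Q(zeta_3544)/Q) ≅ Z/2Z × Z/2Z × Z/442Z.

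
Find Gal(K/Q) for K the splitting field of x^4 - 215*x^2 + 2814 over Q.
Gal(K/Q) = V_4 (Klein four-group, Z/2Z × Z/2Z)

f factors as (x^2 - 201)(x^2 - 14), so the splitting field is K = Q(sqrt(201), sqrt(14)). The elements 201, 14, 2814 are all non-squares in Q, so sqrt(201) and sqrt(14) generate independent quadratic extensions. Thus [K:Q] = 4 and Gal(K/Q) is generated by the two order-2 automorphisms sqrt(201) ↦ -sqrt(201) and sqrt(14) ↦ -sqrt(14), giving V_4.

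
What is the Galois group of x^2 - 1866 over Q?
Gal(K/Q) = Z/2Z (cyclic of order 2)

x^2 - 1866 is irreducible over Q since 1866 is not a rational square. The splitting field Q(sqrt(1866)) has degree 2 over Q, and its unique nontrivial automorphism is sqrt(1866) ↦ -sqrt(1866). Hence Gal(Q(sqrt(1866))/Q) = Z/2Z.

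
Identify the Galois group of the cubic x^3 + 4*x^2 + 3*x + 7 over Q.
Gal(K/Q) = S_3 (symmetric group of order 6)

Compute the discriminant of x^3 + (4)*x^2 + (3)*x + (7): Δ = -1567. Since Δ is not a rational square, the Galois group is not contained in A_3; it must be the full S_3 (irreducibility of the cubic rules out anything smaller).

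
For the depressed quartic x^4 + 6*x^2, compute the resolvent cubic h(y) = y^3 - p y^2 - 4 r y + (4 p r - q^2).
h(y) = y^3 - 6*y^2

Identify coefficients: p = 6, q = 0, r = 0.
Plug into h(y) = y^3 - p y^2 - 4 r y + (4 p r - q^2):
  h(y) = y^3 - (6) y^2 - 4*(0) y + (4*(6)*(0) - (0)^2)
       = y^3 + (-6) y^2 + (0) y + (0).
Simplifying: h(y) = y^3 - 6*y^2.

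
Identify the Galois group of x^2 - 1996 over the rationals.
Gal(K/Q) = Z/2Z (cyclic of order 2)

x^2 - 1996 is irreducible over Q since 1996 is not a rational square. The splitting field Q(sqrt(1996)) has degree 2 over Q, and its unique nontrivial automorphism is sqrt(1996) ↦ -sqrt(1996). Hence Gal(Q(sqrt(1996))/Q) = Z/2Z.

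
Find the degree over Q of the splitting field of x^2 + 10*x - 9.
[K:Q] = 2

The discriminant of x^2 + (10)*x + (-9) is b^2 - 4c = 100 - (-36) = 136. Since 136 is not a perfect square in Q, the polynomial is irreducible over Q. Its two roots generate a degree-2 extension, so [K:Q] = 2.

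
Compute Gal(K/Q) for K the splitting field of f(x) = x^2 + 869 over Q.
Gal(K/Q) = Z/2Z (cyclic of order 2)

x^2 + 869 is irreducible over Q since -869 is not a rational square. The splitting field Q(sqrt(-869)) has degree 2 over Q, and its unique nontrivial automorphism is sqrt(-869) ↦ -sqrt(-869). Hence Gal(Q(sqrt(-869))/Q) = Z/2Z.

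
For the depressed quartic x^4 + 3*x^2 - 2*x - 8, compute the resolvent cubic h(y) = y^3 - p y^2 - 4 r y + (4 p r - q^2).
h(y) = y^3 - 3*y^2 + 32*y - 100

Identify coefficients: p = 3, q = -2, r = -8.
Plug into h(y) = y^3 - p y^2 - 4 r y + (4 p r - q^2):
  h(y) = y^3 - (3) y^2 - 4*(-8) y + (4*(3)*(-8) - (-2)^2)
       = y^3 + (-3) y^2 + (32) y + (-100).
Simplifying: h(y) = y^3 - 3*y^2 + 32*y - 100.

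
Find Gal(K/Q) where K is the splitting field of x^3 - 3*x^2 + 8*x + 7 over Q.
Gal(K/Q) = S_3 (symmetric group of order 6)

Compute the discriminant of x^3 + (-3)*x^2 + (8)*x + (7): Δ = -5063. Since Δ is not a rational square, the Galois group is not contained in A_3; it must be the full S_3 (irreducibility of the cubic rules out anything smaller).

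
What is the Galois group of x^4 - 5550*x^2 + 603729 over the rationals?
Gal(K/Q) = Z/2Z (cyclic of order 2)

f factors as (x^2 - 111)(x^2 - 5439), so the splitting field is K = Q(sqrt(111), sqrt(5439)). The squarefree part of 111 is 111 and the squarefree part of 5439 is also 111, so sqrt(111) and sqrt(5439) are both rational multiples of sqrt(111). Hence Q(sqrt(111)) = Q(sqrt(5439)) = Q(sqrt(111)), and the splitting field collapses to a single degree-2 extension with Galois group Z/2Z.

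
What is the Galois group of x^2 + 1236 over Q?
Gal(K/Q) = Z/2Z (cyclic of order 2)

x^2 + 1236 is irreducible over Q since -1236 is not a rational square. The splitting field Q(sqrt(-1236)) has degree 2 over Q, and its unique nontrivial automorphism is sqrt(-1236) ↦ -sqrt(-1236). Hence Gal(Q(sqrt(-1236))/Q) = Z/2Z.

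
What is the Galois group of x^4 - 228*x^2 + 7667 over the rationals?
Gal(K/Q) = V_4 (Klein four-group, Z/2Z × Z/2Z)

f factors as (x^2 - 187)(x^2 - 41), so the splitting field is K = Q(sqrt(187), sqrt(41)). The elements 187, 41, 7667 are all non-squares in Q, so sqrt(187) and sqrt(41) generate independent quadratic extensions. Thus [K:Q] = 4 and Gal(K/Q) is generated by the two order-2 automorphisms sqrt(187) ↦ -sqrt(187) and sqrt(41) ↦ -sqrt(41), giving V_4.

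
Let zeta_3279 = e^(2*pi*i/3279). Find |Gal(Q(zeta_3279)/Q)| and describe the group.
|Gal(Q(zeta_3279)/Q)| = phi(3279) = 2184; group ≅ (Z/3279Z)^* ≅ Z/2Z × Z/1092Z

The n-th cyclotomic polynomial Φ_3279(x) is the minimal polynomial of zeta_3279 over Q and has degree phi(3279) = 2184. So Q(zeta_3279) is a degree-2184 Galois extension with Galois group (Z/3279Z)^*. By CRT, (Z/3279Z)^* ≅ (Z/3Z)^* × (Z/1093Z)^*. Each prime-power unit group is (Z/3Z)^* ≅ Z/2Z; (Z/1093Z)^* ≅ Z/1092Z. Hence Gal(Q(zeta_3279)/Q) ≅ Z/2Z × Z/1092Z.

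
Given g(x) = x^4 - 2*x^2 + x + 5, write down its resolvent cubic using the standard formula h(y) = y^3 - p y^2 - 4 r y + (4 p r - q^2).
h(y) = y^3 + 2*y^2 - 20*y - 41

Identify coefficients: p = -2, q = 1, r = 5.
Plug into h(y) = y^3 - p y^2 - 4 r y + (4 p r - q^2):
  h(y) = y^3 - (-2) y^2 - 4*(5) y + (4*(-2)*(5) - (1)^2)
       = y^3 + (2) y^2 + (-20) y + (-41).
Simplifying: h(y) = y^3 + 2*y^2 - 20*y - 41.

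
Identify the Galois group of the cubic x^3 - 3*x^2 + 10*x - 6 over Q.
Gal(K/Q) = S_3 (symmetric group of order 6)

Compute the discriminant of x^3 + (-3)*x^2 + (10)*x + (-6): Δ = -1480. Since Δ is not a rational square, the Galois group is not contained in A_3; it must be the full S_3 (irreducibility of the cubic rules out anything smaller).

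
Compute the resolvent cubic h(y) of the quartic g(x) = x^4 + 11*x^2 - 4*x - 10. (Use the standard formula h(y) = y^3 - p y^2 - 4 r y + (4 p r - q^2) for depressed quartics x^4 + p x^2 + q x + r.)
h(y) = y^3 - 11*y^2 + 40*y - 456

Identify coefficients: p = 11, q = -4, r = -10.
Plug into h(y) = y^3 - p y^2 - 4 r y + (4 p r - q^2):
  h(y) = y^3 - (11) y^2 - 4*(-10) y + (4*(11)*(-10) - (-4)^2)
       = y^3 + (-11) y^2 + (40) y + (-456).
Simplifying: h(y) = y^3 - 11*y^2 + 40*y - 456.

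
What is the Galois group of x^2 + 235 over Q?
Gal(K/Q) = Z/2Z (cyclic of order 2)

x^2 + 235 is irreducible over Q since -235 is not a rational square. The splitting field Q(sqrt(-235)) has degree 2 over Q, and its unique nontrivial automorphism is sqrt(-235) ↦ -sqrt(-235). Hence Gal(Q(sqrt(-235))/Q) = Z/2Z.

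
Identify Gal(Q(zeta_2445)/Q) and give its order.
|Gal(Q(zeta_2445)/Q)| = phi(2445) = 1296; group ≅ (Z/2445Z)^* ≅ Z/2Z × Z/4Z × Z/162Z

The n-th cyclotomic polynomial Φ_2445(x) is the minimal polynomial of zeta_2445 over Q and has degree phi(2445) = 1296. So Q(zeta_2445) is a degree-1296 Galois extension with Galois group (Z/2445Z)^*. By CRT, (Z/2445Z)^* ≅ (Z/3Z)^* × (Z/5Z)^* × (Z/163Z)^*. Each prime-power unit group is (Z/3Z)^* ≅ Z/2Z; (Z/5Z)^* ≅ Z/4Z; (Z/163Z)^* ≅ Z/162Z. Hence Gal(Q(zeta_2445)/Q) ≅ Z/2Z × Z/4Z × Z/162Z.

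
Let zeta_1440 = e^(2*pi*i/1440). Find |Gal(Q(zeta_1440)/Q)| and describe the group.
|Gal(Q(zeta_1440)/Q)| = phi(1440) = 384; group ≅ (Z/1440Z)^* ≅ Z/2Z × Z/4Z × Z/6Z × Z/8Z

The n-th cyclotomic polynomial Φ_1440(x) is the minimal polynomial of zeta_1440 over Q and has degree phi(1440) = 384. So Q(zeta_1440) is a degree-384 Galois extension with Galois group (Z/1440Z)^*. By CRT, (Z/1440Z)^* ≅ (Z/32Z)^* × (Z/9Z)^* × (Z/5Z)^*. Each prime-power unit group is (Z/32Z)^* ≅ Z/2Z × Z/8Z; (Z/9Z)^* ≅ Z/6Z; (Z/5Z)^* ≅ Z/4Z. Hence Gal(Q(zeta_1440)/Q) ≅ Z/2Z × Z/4Z × Z/6Z × Z/8Z.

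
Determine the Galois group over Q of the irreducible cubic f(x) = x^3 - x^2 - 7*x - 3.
Gal(K/Q) = S_3 (symmetric group of order 6)

Compute the discriminant of x^3 + (-1)*x^2 + (-7)*x + (-3): Δ = 788. Since Δ is not a rational square, the Galois group is not contained in A_3; it must be the full S_3 (irreducibility of the cubic rules out anything smaller).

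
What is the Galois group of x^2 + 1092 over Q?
Gal(K/Q) = Z/2Z (cyclic of order 2)

x^2 + 1092 is irreducible over Q since -1092 is not a rational square. The splitting field Q(sqrt(-1092)) has degree 2 over Q, and its unique nontrivial automorphism is sqrt(-1092) ↦ -sqrt(-1092). Hence Gal(Q(sqrt(-1092))/Q) = Z/2Z.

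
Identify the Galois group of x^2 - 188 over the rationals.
Gal(K/Q) = Z/2Z (cyclic of order 2)

x^2 - 188 is irreducible over Q since 188 is not a rational square. The splitting field Q(sqrt(188)) has degree 2 over Q, and its unique nontrivial automorphism is sqrt(188) ↦ -sqrt(188). Hence Gal(Q(sqrt(188))/Q) = Z/2Z.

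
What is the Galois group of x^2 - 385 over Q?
Gal(K/Q) = Z/2Z (cyclic of order 2)

x^2 - 385 is irreducible over Q since 385 is not a rational square. The splitting field Q(sqrt(385)) has degree 2 over Q, and its unique nontrivial automorphism is sqrt(385) ↦ -sqrt(385). Hence Gal(Q(sqrt(385))/Q) = Z/2Z.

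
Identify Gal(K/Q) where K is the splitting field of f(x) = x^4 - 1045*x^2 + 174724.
Gal(K/Q) = Z/2Z (cyclic of order 2)

f factors as (x^2 - 836)(x^2 - 209), so the splitting field is K = Q(sqrt(836), sqrt(209)). The squarefree part of 836 is 209 and the squarefree part of 209 is also 209, so sqrt(836) and sqrt(209) are both rational multiples of sqrt(209). Hence Q(sqrt(836)) = Q(sqrt(209)) = Q(sqrt(209)), and the splitting field collapses to a single degree-2 extension with Galois group Z/2Z.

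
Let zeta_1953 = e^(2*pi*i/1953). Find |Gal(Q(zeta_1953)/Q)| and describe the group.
|Gal(Q(zeta_1953)/Q)| = phi(1953) = 1080; group ≅ (Z/1953Z)^* ≅ Z/6Z × Z/6Z × Z/30Z

The n-th cyclotomic polynomial Φ_1953(x) is the minimal polynomial of zeta_1953 over Q and has degree phi(1953) = 1080. So Q(zeta_1953) is a degree-1080 Galois extension with Galois group (Z/1953Z)^*. By CRT, (Z/1953Z)^* ≅ (Z/9Z)^* × (Z/7Z)^* × (Z/31Z)^*. Each prime-power unit group is (Z/9Z)^* ≅ Z/6Z; (Z/7Z)^* ≅ Z/6Z; (Z/31Z)^* ≅ Z/30Z. Hence Gal(Q(zeta_1953)/Q) ≅ Z/6Z × Z/6Z × Z/30Z.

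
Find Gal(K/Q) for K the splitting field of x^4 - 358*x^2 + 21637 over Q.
Gal(K/Q) = V_4 (Klein four-group, Z/2Z × Z/2Z)

f factors as (x^2 - 77)(x^2 - 281), so the splitting field is K = Q(sqrt(77), sqrt(281)). The elements 77, 281, 21637 are all non-squares in Q, so sqrt(77) and sqrt(281) generate independent quadratic extensions. Thus [K:Q] = 4 and Gal(K/Q) is generated by the two order-2 automorphisms sqrt(77) ↦ -sqrt(77) and sqrt(281) ↦ -sqrt(281), giving V_4.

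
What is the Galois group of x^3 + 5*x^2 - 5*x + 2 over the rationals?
Gal(K/Q) = S_3 (symmetric group of order 6)

Compute the discriminant of x^3 + (5)*x^2 + (-5)*x + (2): Δ = -883. Since Δ is not a rational square, the Galois group is not contained in A_3; it must be the full S_3 (irreducibility of the cubic rules out anything smaller).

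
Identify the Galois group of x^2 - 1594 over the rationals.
Gal(K/Q) = Z/2Z (cyclic of order 2)

x^2 - 1594 is irreducible over Q since 1594 is not a rational square. The splitting field Q(sqrt(1594)) has degree 2 over Q, and its unique nontrivial automorphism is sqrt(1594) ↦ -sqrt(1594). Hence Gal(Q(sqrt(1594))/Q) = Z/2Z.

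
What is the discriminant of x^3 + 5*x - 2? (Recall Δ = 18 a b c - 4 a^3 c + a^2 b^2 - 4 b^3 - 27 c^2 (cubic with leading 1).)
Δ = -608

For x^3 + a x^2 + b x + c the discriminant is Δ = 18 a b c - 4 a^3 c + a^2 b^2 - 4 b^3 - 27 c^2.
Plug a = 0, b = 5, c = -2:
  18*(0)*(5)*(-2) - 4*(0)^3*(-2) + (0)^2*(5)^2 - 4*(5)^3 - 27*(-2)^2
  = 0 + (0) + 0 + (-500) + (-108)
  = -608.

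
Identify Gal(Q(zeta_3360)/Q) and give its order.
|Gal(Q(zeta_3360)/Q)| = phi(3360) = 768; group ≅ (Z/3360Z)^* ≅ Z/2Z × Z/2Z × Z/4Z × Z/6Z × Z/8Z

The n-th cyclotomic polynomial Φ_3360(x) is the minimal polynomial of zeta_3360 over Q and has degree phi(3360) = 768. So Q(zeta_3360) is a degree-768 Galois extension with Galois group (Z/3360Z)^*. By CRT, (Z/3360Z)^* ≅ (Z/32Z)^* × (Z/3Z)^* × (Z/5Z)^* × (Z/7Z)^*. Each prime-power unit group is (Z/32Z)^* ≅ Z/2Z × Z/8Z; (Z/3Z)^* ≅ Z/2Z; (Z/5Z)^* ≅ Z/4Z; (Z/7Z)^* ≅ Z/6Z. Hence Gal(Q(zeta_3360)/Q) ≅ Z/2Z × Z/2Z × Z/4Z × Z/6Z × Z/8Z.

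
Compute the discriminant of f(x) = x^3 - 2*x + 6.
Δ = -940

For a depressed cubic x^3 + p x + q the discriminant is Δ = -4 p^3 - 27 q^2 = -4*(-2)^3 - 27*(6)^2 = 32 - 972 = -940.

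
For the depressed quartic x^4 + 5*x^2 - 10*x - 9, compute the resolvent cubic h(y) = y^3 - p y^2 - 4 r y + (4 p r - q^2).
h(y) = y^3 - 5*y^2 + 36*y - 280

Identify coefficients: p = 5, q = -10, r = -9.
Plug into h(y) = y^3 - p y^2 - 4 r y + (4 p r - q^2):
  h(y) = y^3 - (5) y^2 - 4*(-9) y + (4*(5)*(-9) - (-10)^2)
       = y^3 + (-5) y^2 + (36) y + (-280).
Simplifying: h(y) = y^3 - 5*y^2 + 36*y - 280.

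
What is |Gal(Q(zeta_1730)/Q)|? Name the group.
|Gal(Q(zeta_1730)/Q)| = phi(1730) = 688; group ≅ (Z/1730Z)^* ≅ Z/4Z × Z/172Z

The n-th cyclotomic polynomial Φ_1730(x) is the minimal polynomial of zeta_1730 over Q and has degree phi(1730) = 688. So Q(zeta_1730) is a degree-688 Galois extension with Galois group (Z/1730Z)^*. By CRT, (Z/1730Z)^* ≅ (Z/2Z)^* × (Z/5Z)^* × (Z/173Z)^*. Each prime-power unit group is (Z/2Z)^* ≅ trivial group (order 1); (Z/5Z)^* ≅ Z/4Z; (Z/173Z)^* ≅ Z/172Z. Hence Gal(Q(zeta_1730)/Q) ≅ Z/4Z × Z/172Z.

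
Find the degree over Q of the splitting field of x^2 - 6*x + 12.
[K:Q] = 2

The discriminant of x^2 + (-6)*x + (12) is b^2 - 4c = 36 - (48) = -12. Since -12 is not a perfect square in Q, the polynomial is irreducible over Q. Its two roots generate a degree-2 extension, so [K:Q] = 2.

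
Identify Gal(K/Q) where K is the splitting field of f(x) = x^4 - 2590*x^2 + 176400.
Gal(K/Q) = Z/2Z (cyclic of order 2)

f factors as (x^2 - 70)(x^2 - 2520), so the splitting field is K = Q(sqrt(70), sqrt(2520)). The squarefree part of 70 is 70 and the squarefree part of 2520 is also 70, so sqrt(70) and sqrt(2520) are both rational multiples of sqrt(70). Hence Q(sqrt(70)) = Q(sqrt(2520)) = Q(sqrt(70)), and the splitting field collapses to a single degree-2 extension with Galois group Z/2Z.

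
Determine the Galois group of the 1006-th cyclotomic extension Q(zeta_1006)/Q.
|Gal(Q(zeta_1006)/Q)| = phi(1006) = 502; group ≅ (Z/1006Z)^* ≅ Z/502Z

The n-th cyclotomic polynomial Φ_1006(x) is the minimal polynomial of zeta_1006 over Q and has degree phi(1006) = 502. So Q(zeta_1006) is a degree-502 Galois extension with Galois group (Z/1006Z)^*. By CRT, (Z/1006Z)^* ≅ (Z/2Z)^* × (Z/503Z)^*. Each prime-power unit group is (Z/2Z)^* ≅ trivial group (order 1); (Z/503Z)^* ≅ Z/502Z. Hence Gal(Q(zeta_1006)/Q) ≅ Z/502Z.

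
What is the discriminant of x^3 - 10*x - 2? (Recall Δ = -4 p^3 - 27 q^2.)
Δ = 3892

For a depressed cubic x^3 + p x + q the discriminant is Δ = -4 p^3 - 27 q^2 = -4*(-10)^3 - 27*(-2)^2 = 4000 - 108 = 3892.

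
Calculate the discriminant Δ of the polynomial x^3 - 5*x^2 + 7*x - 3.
Δ = 0

For x^3 + a x^2 + b x + c the discriminant is Δ = 18 a b c - 4 a^3 c + a^2 b^2 - 4 b^3 - 27 c^2.
Plug a = -5, b = 7, c = -3:
  18*(-5)*(7)*(-3) - 4*(-5)^3*(-3) + (-5)^2*(7)^2 - 4*(7)^3 - 27*(-3)^2
  = 1890 + (-1500) + 1225 + (-1372) + (-243)
  = 0.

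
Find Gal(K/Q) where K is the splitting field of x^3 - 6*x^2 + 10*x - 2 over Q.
Gal(K/Q) = S_3 (symmetric group of order 6)

Compute the discriminant of x^3 + (-6)*x^2 + (10)*x + (-2): Δ = -76. Since Δ is not a rational square, the Galois group is not contained in A_3; it must be the full S_3 (irreducibility of the cubic rules out anything smaller).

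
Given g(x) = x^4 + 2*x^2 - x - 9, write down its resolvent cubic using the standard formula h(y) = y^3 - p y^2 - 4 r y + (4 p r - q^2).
h(y) = y^3 - 2*y^2 + 36*y - 73

Identify coefficients: p = 2, q = -1, r = -9.
Plug into h(y) = y^3 - p y^2 - 4 r y + (4 p r - q^2):
  h(y) = y^3 - (2) y^2 - 4*(-9) y + (4*(2)*(-9) - (-1)^2)
       = y^3 + (-2) y^2 + (36) y + (-73).
Simplifying: h(y) = y^3 - 2*y^2 + 36*y - 73.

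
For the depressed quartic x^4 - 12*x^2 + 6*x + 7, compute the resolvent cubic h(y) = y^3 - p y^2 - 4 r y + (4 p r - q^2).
h(y) = y^3 + 12*y^2 - 28*y - 372

Identify coefficients: p = -12, q = 6, r = 7.
Plug into h(y) = y^3 - p y^2 - 4 r y + (4 p r - q^2):
  h(y) = y^3 - (-12) y^2 - 4*(7) y + (4*(-12)*(7) - (6)^2)
       = y^3 + (12) y^2 + (-28) y + (-372).
Simplifying: h(y) = y^3 + 12*y^2 - 28*y - 372.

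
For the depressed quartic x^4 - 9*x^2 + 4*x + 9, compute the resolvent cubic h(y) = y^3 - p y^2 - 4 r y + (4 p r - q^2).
h(y) = y^3 + 9*y^2 - 36*y - 340

Identify coefficients: p = -9, q = 4, r = 9.
Plug into h(y) = y^3 - p y^2 - 4 r y + (4 p r - q^2):
  h(y) = y^3 - (-9) y^2 - 4*(9) y + (4*(-9)*(9) - (4)^2)
       = y^3 + (9) y^2 + (-36) y + (-340).
Simplifying: h(y) = y^3 + 9*y^2 - 36*y - 340.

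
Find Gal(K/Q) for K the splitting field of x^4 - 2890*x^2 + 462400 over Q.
Gal(K/Q) = Z/2Z (cyclic of order 2)

f factors as (x^2 - 170)(x^2 - 2720), so the splitting field is K = Q(sqrt(170), sqrt(2720)). The squarefree part of 170 is 170 and the squarefree part of 2720 is also 170, so sqrt(170) and sqrt(2720) are both rational multiples of sqrt(170). Hence Q(sqrt(170)) = Q(sqrt(2720)) = Q(sqrt(170)), and the splitting field collapses to a single degree-2 extension with Galois group Z/2Z.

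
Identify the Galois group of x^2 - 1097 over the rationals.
Gal(K/Q) = Z/2Z (cyclic of order 2)

x^2 - 1097 is irreducible over Q since 1097 is not a rational square. The splitting field Q(sqrt(1097)) has degree 2 over Q, and its unique nontrivial automorphism is sqrt(1097) ↦ -sqrt(1097). Hence Gal(Q(sqrt(1097))/Q) = Z/2Z.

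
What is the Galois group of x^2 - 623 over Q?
Gal(K/Q) = Z/2Z (cyclic of order 2)

x^2 - 623 is irreducible over Q since 623 is not a rational square. The splitting field Q(sqrt(623)) has degree 2 over Q, and its unique nontrivial automorphism is sqrt(623) ↦ -sqrt(623). Hence Gal(Q(sqrt(623))/Q) = Z/2Z.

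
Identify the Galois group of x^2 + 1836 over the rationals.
Gal(K/Q) = Z/2Z (cyclic of order 2)

x^2 + 1836 is irreducible over Q since -1836 is not a rational square. The splitting field Q(sqrt(-1836)) has degree 2 over Q, and its unique nontrivial automorphism is sqrt(-1836) ↦ -sqrt(-1836). Hence Gal(Q(sqrt(-1836))/Q) = Z/2Z.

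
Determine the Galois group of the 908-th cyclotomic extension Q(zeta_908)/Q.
|Gal(Q(zeta_908)/Q)| = phi(908) = 452; group ≅ (Z/908Z)^* ≅ Z/2Z × Z/226Z

The n-th cyclotomic polynomial Φ_908(x) is the minimal polynomial of zeta_908 over Q and has degree phi(908) = 452. So Q(zeta_908) is a degree-452 Galois extension with Galois group (Z/908Z)^*. By CRT, (Z/908Z)^* ≅ (Z/4Z)^* × (Z/227Z)^*. Each prime-power unit group is (Z/4Z)^* ≅ Z/2Z; (Z/227Z)^* ≅ Z/226Z. Hence Gal(Q(zeta_908)/Q) ≅ Z/2Z × Z/226Z.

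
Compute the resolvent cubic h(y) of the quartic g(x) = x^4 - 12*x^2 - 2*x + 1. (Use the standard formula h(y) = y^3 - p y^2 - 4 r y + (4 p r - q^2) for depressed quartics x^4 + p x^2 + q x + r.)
h(y) = y^3 + 12*y^2 - 4*y - 52

Identify coefficients: p = -12, q = -2, r = 1.
Plug into h(y) = y^3 - p y^2 - 4 r y + (4 p r - q^2):
  h(y) = y^3 - (-12) y^2 - 4*(1) y + (4*(-12)*(1) - (-2)^2)
       = y^3 + (12) y^2 + (-4) y + (-52).
Simplifying: h(y) = y^3 + 12*y^2 - 4*y - 52.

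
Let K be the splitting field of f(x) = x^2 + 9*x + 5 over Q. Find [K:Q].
[K:Q] = 2

The discriminant of x^2 + (9)*x + (5) is b^2 - 4c = 81 - (20) = 61. Since 61 is not a perfect square in Q, the polynomial is irreducible over Q. Its two roots generate a degree-2 extension, so [K:Q] = 2.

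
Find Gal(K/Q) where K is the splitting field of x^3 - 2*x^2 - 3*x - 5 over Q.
Gal(K/Q) = S_3 (symmetric group of order 6)

Compute the discriminant of x^3 + (-2)*x^2 + (-3)*x + (-5): Δ = -1231. Since Δ is not a rational square, the Galois group is not contained in A_3; it must be the full S_3 (irreducibility of the cubic rules out anything smaller).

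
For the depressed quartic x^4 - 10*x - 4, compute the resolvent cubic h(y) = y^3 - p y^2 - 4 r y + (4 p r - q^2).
h(y) = y^3 + 16*y - 100

Identify coefficients: p = 0, q = -10, r = -4.
Plug into h(y) = y^3 - p y^2 - 4 r y + (4 p r - q^2):
  h(y) = y^3 - (0) y^2 - 4*(-4) y + (4*(0)*(-4) - (-10)^2)
       = y^3 + (0) y^2 + (16) y + (-100).
Simplifying: h(y) = y^3 + 16*y - 100.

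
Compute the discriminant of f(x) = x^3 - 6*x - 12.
Δ = -3024

For a depressed cubic x^3 + p x + q the discriminant is Δ = -4 p^3 - 27 q^2 = -4*(-6)^3 - 27*(-12)^2 = 864 - 3888 = -3024.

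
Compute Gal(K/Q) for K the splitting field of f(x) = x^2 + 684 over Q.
Gal(K/Q) = Z/2Z (cyclic of order 2)

x^2 + 684 is irreducible over Q since -684 is not a rational square. The splitting field Q(sqrt(-684)) has degree 2 over Q, and its unique nontrivial automorphism is sqrt(-684) ↦ -sqrt(-684). Hence Gal(Q(sqrt(-684))/Q) = Z/2Z.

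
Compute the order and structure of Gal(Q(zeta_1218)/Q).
|Gal(Q(zeta_1218)/Q)| = phi(1218) = 336; group ≅ (Z/1218Z)^* ≅ Z/2Z × Z/6Z × Z/28Z

The n-th cyclotomic polynomial Φ_1218(x) is the minimal polynomial of zeta_1218 over Q and has degree phi(1218) = 336. So Q(zeta_1218) is a degree-336 Galois extension with Galois group (Z/1218Z)^*. By CRT, (Z/1218Z)^* ≅ (Z/2Z)^* × (Z/3Z)^* × (Z/7Z)^* × (Z/29Z)^*. Each prime-power unit group is (Z/2Z)^* ≅ trivial group (order 1); (Z/3Z)^* ≅ Z/2Z; (Z/7Z)^* ≅ Z/6Z; (Z/29Z)^* ≅ Z/28Z. Hence Gal(Q(zeta_1218)/Q) ≅ Z/2Z × Z/6Z × Z/28Z.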